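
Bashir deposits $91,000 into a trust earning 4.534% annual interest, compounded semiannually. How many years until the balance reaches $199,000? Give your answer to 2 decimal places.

17.45 years

(1 + 0.02267)^(2t) = 199,000/91,000 = 2.1868.
2t·ln(1 + 0.02267) = ln(2.1868); 2t = 0.78245/0.0224169 ≈ 34.9043.
t ≈ 17.4522 years.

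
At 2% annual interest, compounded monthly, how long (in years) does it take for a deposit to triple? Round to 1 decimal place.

55.0 years

(1 + 0.00166667)^(12t) = 3.
12t = ln 3 / ln(1 + 0.00166667) ≈ 1.0986/0.00166528 ≈ 659.7165.
t ≈ 54.9764.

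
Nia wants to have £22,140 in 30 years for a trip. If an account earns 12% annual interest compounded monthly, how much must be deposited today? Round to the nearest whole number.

Growth factor = (1 + 0.01)^360 ≈ 35.949641328.
P = 22,140/35.949641328 ≈ 615.8615.

£616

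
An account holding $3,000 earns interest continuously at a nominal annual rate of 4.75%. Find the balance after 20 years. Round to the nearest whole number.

$7,757

A = P·e^(rt) = 3,000·e^(0.0475·20) = 3,000·e^0.95.
e^0.95 ≈ 2.585709659, so A ≈ 7,757.1290.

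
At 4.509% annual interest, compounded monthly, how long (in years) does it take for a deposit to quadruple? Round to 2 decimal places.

30.80 years

(1 + 0.0037575)^(12t) = 4.
12t = ln 4 / ln(1 + 0.0037575) ≈ 1.3863/0.00375046 ≈ 369.6333.
t ≈ 30.8028.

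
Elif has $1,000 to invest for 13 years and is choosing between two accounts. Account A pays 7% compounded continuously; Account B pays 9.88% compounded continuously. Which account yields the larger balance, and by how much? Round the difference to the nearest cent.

A: e^(0.07·13) = e^0.91 ≈ 2.484322533, so 1,000 × 2.484322533 ≈ 2,484.3225.
B: e^(0.0988·13) = e^1.2844 ≈ 3.612499807, so 1,000 × 3.612499807 ≈ 3,612.4998.
Difference ≈ 1,128.1773 in favor of B.

Account B, by $1,128.18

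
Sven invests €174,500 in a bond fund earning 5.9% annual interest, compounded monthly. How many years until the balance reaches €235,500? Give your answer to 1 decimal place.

5.1 years

We need (1 + 0.00491667)^(12t) = 1.3496, so 12t = ln 1.3496 / ln 1.004917 ≈ 61.1232.
t ≈ 61.1232/12 = 5.0936 years.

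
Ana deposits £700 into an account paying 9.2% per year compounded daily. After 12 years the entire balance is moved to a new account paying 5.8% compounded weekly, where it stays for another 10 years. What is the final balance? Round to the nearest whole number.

£3,769

Phase 1: 700·(1 + 0.092/365)^4380 ≈ 2,111.0510.
Phase 2: 2,111.0510·(1 + 0.058/52)^520 ≈ 3,769.1998.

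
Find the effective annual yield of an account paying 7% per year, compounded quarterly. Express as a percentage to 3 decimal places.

EAR = (1 + 7%/4)^4 − 1 = (1 + 0.0175)^4 − 1.
(1 + 0.0175)^4 ≈ 1.071859, so EAR ≈ 7.18590%.

7.186%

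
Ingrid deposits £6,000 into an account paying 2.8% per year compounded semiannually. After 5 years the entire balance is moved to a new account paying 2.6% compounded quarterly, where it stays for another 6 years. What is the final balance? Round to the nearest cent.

Phase 1: 6,000·(1 + 0.014)^10 ≈ 6,894.9449.
Phase 2: 6,894.9449·(1 + 0.0065)^24 ≈ 8,054.9250.

£8,054.93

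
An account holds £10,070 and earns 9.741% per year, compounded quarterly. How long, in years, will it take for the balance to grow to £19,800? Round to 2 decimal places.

7.03 years

We need (1 + 0.0243525)^(4t) = 1.9662, so 4t = ln 1.9662 / ln 1.024352 ≈ 28.1006.
t ≈ 28.1006/4 = 7.0252 years.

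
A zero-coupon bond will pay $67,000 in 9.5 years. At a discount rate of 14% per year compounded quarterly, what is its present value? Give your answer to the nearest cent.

Growth factor = (1 + 0.035)^38 ≈ 3.6960113152.
P = 67,000/3.6960113152 ≈ 18,127.6501.

$18,127.65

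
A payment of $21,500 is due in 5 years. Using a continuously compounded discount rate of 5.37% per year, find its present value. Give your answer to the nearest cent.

$16,437.30

P = A·e^(−rt) = 21,500·e^(−0.2685).
e^(−0.2685) ≈ 0.76452542281, so P ≈ 16,437.2966.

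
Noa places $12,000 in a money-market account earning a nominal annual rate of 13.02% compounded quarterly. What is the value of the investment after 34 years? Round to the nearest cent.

$935,598.74

Growth factor = (1 + 0.03255)^136 ≈ 77.9665612596.
A ≈ 12,000 × 77.9665612596 ≈ 935,598.7351.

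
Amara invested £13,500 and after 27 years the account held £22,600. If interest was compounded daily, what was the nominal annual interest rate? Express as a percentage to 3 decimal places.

1.908%

(1 + r/365)^9855 = 22,600/13,500 = 1.67407.
1 + r/365 = 1.67407^(1/9855) ≈ 1.000052, so r/365 ≈ 0.0000522855.
r ≈ 365·0.0000522855 = 1.90842%.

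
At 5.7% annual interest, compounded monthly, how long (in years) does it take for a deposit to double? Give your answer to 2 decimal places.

(1 + 0.00475)^(12t) = 2.
12t = ln 2 / ln(1 + 0.00475) ≈ 0.69315/0.00473875 ≈ 146.2720.
t ≈ 12.1893.

12.19 years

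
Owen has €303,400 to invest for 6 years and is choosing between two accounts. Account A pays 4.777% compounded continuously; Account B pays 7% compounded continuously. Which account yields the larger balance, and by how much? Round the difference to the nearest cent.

Account B, by €57,659.22

Account A growth factor: e^(0.04777·6) = e^0.28662 ≈ 1.33191798846; balance ≈ 404,103.9177.
Account B growth factor: e^(0.07·6) = e^0.42 ≈ 1.52196155562; balance ≈ 461,763.1360.
Account B is larger by 57,659.2183.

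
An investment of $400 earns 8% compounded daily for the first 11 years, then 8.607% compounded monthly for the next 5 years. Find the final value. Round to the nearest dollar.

Phase 1: 400·(1 + 0.08/365)^4015 ≈ 964.2669.
Phase 2: 964.2669·(1 + 0.0071725)^60 ≈ 1,480.5695.

$1,481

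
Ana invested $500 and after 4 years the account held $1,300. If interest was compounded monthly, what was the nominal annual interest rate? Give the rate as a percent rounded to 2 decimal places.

The 48-period growth factor is 1,300/500 = 2.6.
r/12 = 2.6^(1/48) − 1 ≈ 0.0201059, so r ≈ 12·0.0201059 = 24.12713%.

24.13%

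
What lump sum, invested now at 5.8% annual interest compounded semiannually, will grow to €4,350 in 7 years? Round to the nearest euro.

€2,915

Growth factor = (1 + 0.029)^14 ≈ 1.492159495.
P = 4,350/1.492159495 ≈ 2,915.2380.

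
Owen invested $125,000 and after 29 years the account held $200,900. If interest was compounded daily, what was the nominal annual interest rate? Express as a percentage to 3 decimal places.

1.636%

The 10585-period growth factor is 200,900/125,000 = 1.6072.
r/365 = 1.6072^(1/10585) − 1 ≈ 0.000044828, so r ≈ 365·0.000044828 = 1.63622%.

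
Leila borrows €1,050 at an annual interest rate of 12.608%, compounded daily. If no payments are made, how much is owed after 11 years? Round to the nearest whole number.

Periodic rate = 12.608%/365 = 0.000345425; periods = 365·11 = 4015.
A = 1,050·(1 + 0.12608/365)^4015 ≈ 1,050·4.001384891 ≈ 4,201.4541.

€4,201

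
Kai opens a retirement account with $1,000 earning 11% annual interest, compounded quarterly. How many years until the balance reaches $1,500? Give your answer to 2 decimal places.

3.74 years

We need (1 + 0.0275)^(4t) = 1.5, so 4t = ln 1.5 / ln 1.0275 ≈ 14.9460.
t ≈ 14.9460/4 = 3.7365 years.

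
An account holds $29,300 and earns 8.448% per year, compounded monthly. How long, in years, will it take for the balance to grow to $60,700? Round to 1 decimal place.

8.7 years

(1 + 0.00704)^(12t) = 60,700/29,300 = 2.0717.
12t·ln(1 + 0.00704) = ln(2.0717); 12t = 0.72836/0.00701533 ≈ 103.8234.
t ≈ 8.6520 years.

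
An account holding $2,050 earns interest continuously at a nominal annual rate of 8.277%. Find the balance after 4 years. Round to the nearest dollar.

$2,855

A = P·e^(rt) = 2,050·e^(0.08277·4) = 2,050·e^0.33108.
e^0.33108 ≈ 1.392471186, so A ≈ 2,854.5659.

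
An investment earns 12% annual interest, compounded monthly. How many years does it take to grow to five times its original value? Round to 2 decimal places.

13.48 years

(1 + 0.01)^(12t) = 5.
12t = ln 5 / ln(1 + 0.01) ≈ 1.6094/0.00995033 ≈ 161.7472.
t ≈ 13.4789.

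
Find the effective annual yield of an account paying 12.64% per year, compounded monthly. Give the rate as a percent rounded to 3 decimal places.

EAR = (1 + 12.64%/12)^12 − 1 = (1 + 0.0105333)^12 − 1.
(1 + 0.0105333)^12 ≈ 1.133986, so EAR ≈ 13.39861%.

13.399%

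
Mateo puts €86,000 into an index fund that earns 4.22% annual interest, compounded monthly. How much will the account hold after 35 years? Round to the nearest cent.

Growth factor = (1 + 0.0422/12)^420 ≈ 4.36845331652.
A ≈ 86,000 × 4.36845331652 ≈ 375,686.9852.

€375,686.99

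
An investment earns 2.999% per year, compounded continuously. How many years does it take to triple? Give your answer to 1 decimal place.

36.6 years

e^(0.02999t) = 3, so 0.02999t = ln 3 ≈ 1.0986.
t ≈ 1.0986/0.02999 ≈ 36.6326.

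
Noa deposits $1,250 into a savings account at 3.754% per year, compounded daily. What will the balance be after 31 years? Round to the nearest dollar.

Growth factor = (1 + 0.03754/365)^11315 ≈ 3.201694366.
A ≈ 1,250 × 3.201694366 ≈ 4,002.1180.

$4,002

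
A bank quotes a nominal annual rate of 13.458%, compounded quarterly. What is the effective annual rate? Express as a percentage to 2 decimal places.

14.15%

EAR = (1 + 13.458%/4)^4 − 1 = (1 + 0.033645)^4 − 1.
(1 + 0.033645)^4 ≈ 1.141526, so EAR ≈ 14.15255%.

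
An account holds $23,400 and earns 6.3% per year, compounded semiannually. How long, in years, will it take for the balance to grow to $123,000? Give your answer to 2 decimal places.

26.75 years

We need (1 + 0.0315)^(2t) = 5.2564, so 2t = ln 5.2564 / ln 1.0315 ≈ 53.5063.
t ≈ 53.5063/2 = 26.7532 years.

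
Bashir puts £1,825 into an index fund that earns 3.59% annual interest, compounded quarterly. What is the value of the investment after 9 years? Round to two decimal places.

Periodic rate = 3.59%/4 = 0.008975; periods = 4·9 = 36.
A = 1,825·(1 + 0.008975)^36 ≈ 1,825·1.37941391 ≈ 2,517.4304.

£2,517.43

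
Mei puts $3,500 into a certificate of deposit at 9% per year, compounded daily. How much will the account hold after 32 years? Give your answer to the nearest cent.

Growth factor = (1 + 0.09/365)^11680 ≈ 17.807950055.
A ≈ 3,500 × 17.807950055 ≈ 62,327.8252.

$62,327.83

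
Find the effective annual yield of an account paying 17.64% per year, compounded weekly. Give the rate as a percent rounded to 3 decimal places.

19.256%

EAR = (1 + 17.64%/52)^52 − 1 = (1 + 0.00339231)^52 − 1.
(1 + 0.00339231)^52 ≈ 1.192559, so EAR ≈ 19.25591%.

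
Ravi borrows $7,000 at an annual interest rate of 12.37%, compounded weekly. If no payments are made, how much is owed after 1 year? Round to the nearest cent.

Periodic rate = 12.37%/52 = 0.00237885; periods = 52·1 = 52.
A = 7,000·(1 + 0.1237/52)^52 ≈ 7,000·1.131510088 ≈ 7,920.5706.

$7,920.57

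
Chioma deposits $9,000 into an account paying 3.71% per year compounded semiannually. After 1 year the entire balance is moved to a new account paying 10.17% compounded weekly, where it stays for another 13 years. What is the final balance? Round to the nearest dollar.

$34,981

Phase 1: 9,000·(1 + 0.01855)^2 ≈ 9,336.9969.
Phase 2: 9,336.9969·(1 + 0.1017/52)^676 ≈ 34,980.5955.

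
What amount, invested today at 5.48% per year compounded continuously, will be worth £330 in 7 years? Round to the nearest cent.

P = A·e^(−rt) = 330·e^(−0.3836).
e^(−0.3836) ≈ 0.681403934, so P ≈ 224.8633.

£224.86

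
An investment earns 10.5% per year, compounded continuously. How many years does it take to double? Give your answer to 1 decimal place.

6.6 years

e^(0.105t) = 2, so 0.105t = ln 2 ≈ 0.69315.
t ≈ 0.69315/0.105 ≈ 6.6014.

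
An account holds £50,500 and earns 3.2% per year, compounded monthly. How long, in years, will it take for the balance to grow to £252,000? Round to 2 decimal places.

50.30 years

We need (1 + 0.00266667)^(12t) = 4.9901, so 12t = ln 4.9901 / ln 1.002667 ≈ 603.5993.
t ≈ 603.5993/12 = 50.2999 years.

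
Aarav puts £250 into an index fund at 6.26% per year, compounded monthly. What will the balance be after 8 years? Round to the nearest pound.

Periodic rate = 6.26%/12 = 0.00521667; periods = 12·8 = 96.
A = 250·(1 + 0.0626/12)^96 ≈ 250·1.64789427 ≈ 411.9736.

£412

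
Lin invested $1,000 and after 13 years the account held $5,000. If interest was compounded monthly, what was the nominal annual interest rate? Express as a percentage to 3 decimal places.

12.444%

(1 + r/12)^156 = 5,000/1,000 = 5.
1 + r/12 = 5^(1/156) ≈ 1.01037, so r/12 ≈ 0.0103703.
r ≈ 12·0.0103703 = 12.44438%.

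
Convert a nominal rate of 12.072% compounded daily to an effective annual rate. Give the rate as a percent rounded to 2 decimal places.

EAR = (1 + 12.072%/365)^365 − 1 = (1 + 0.00033074)^365 − 1.
(1 + 0.00033074)^365 ≈ 1.128286, so EAR ≈ 12.82864%.

12.83%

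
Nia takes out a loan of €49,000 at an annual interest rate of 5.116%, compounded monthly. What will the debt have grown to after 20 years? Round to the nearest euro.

Growth factor = (1 + 0.05116/12)^240 ≈ 2.7760389073.
A ≈ 49,000 × 2.7760389073 ≈ 136,025.9065.

€136,026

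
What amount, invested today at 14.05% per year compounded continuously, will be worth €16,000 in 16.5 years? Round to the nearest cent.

€1,575.13

P = A·e^(−rt) = 16,000·e^(−2.31825).
e^(−2.31825) ≈ 0.098445714948, so P ≈ 1,575.1314.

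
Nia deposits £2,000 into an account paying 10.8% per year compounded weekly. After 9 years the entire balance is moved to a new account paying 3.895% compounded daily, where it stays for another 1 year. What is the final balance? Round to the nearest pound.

£5,491

After 9 years at 10.8%: 2,000 × 2.640562627 ≈ 5,281.1253.
Then 1 years at 3.895%: 5,281.1253 × 1.039716336 ≈ 5,490.8722.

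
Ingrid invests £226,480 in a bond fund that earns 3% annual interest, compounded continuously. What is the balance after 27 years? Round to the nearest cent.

£509,106.20

A = P·e^(rt) = 226,480·e^(0.03·27) = 226,480·e^0.81.
e^0.81 ≈ 2.24790798668, so A ≈ 509,106.2008.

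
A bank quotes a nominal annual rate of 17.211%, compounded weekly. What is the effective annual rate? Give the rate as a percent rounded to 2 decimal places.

18.75%

EAR = (1 + 17.211%/52)^52 − 1 = (1 + 0.00330981)^52 − 1.
(1 + 0.00330981)^52 ≈ 1.187471, so EAR ≈ 18.74710%.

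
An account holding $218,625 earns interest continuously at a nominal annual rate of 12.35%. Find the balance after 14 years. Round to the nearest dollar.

$1,231,955

A = P·e^(rt) = 218,625·e^(0.1235·14) = 218,625·e^1.729.
e^1.729 ≈ 5.635016073907, so A ≈ 1,231,955.3892.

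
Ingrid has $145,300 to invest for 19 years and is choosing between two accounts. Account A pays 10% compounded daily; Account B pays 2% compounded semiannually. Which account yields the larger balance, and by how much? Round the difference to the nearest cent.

Account A, by $759,138.39

A: (1 + 0.1/365)^6935 ≈ 6.6841548221, so 145,300 × 6.6841548221 ≈ 971,207.6957.
B: (1 + 0.01)^38 ≈ 1.45952723614, so 145,300 × 1.45952723614 ≈ 212,069.3074.
Difference ≈ 759,138.3882 in favor of A.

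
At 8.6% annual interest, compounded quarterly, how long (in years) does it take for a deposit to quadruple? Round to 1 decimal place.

16.3 years

(1 + 0.0215)^(4t) = 4.
4t = ln 4 / ln(1 + 0.0215) ≈ 1.3863/0.0212721 ≈ 65.1695.
t ≈ 16.2924.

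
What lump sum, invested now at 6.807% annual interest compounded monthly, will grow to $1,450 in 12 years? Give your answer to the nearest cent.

Growth factor = (1 + 0.0056725)^144 ≈ 2.258118539.
P = 1,450/2.258118539 ≈ 642.1275.

$642.13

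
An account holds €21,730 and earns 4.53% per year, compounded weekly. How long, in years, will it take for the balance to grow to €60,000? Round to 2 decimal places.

(1 + 0.000871154)^(52t) = 60,000/21,730 = 2.7612.
52t·ln(1 + 0.000871154) = ln(2.7612); 52t = 1.0157/0.000870775 ≈ 1166.3762.
t ≈ 22.4303 years.

22.43 years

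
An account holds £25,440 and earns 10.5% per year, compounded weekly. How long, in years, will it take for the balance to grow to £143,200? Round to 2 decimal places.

16.47 years

We need (1 + 0.00201923)^(52t) = 5.6289, so 52t = ln 5.6289 / ln 1.002019 ≈ 856.5952.
t ≈ 856.5952/52 = 16.4730 years.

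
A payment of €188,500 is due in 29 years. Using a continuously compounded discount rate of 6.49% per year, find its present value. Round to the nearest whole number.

P = A·e^(−rt) = 188,500·e^(−1.8821).
e^(−1.8821) ≈ 0.152270002761, so P ≈ 28,702.8955.

€28,703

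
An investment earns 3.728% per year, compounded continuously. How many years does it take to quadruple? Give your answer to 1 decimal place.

37.2 years

e^(0.03728t) = 4, so 0.03728t = ln 4 ≈ 1.3863.
t ≈ 1.3863/0.03728 ≈ 37.1860.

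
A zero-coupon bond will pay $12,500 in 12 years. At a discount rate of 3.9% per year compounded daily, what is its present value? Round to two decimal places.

Periodic rate = 3.9%/365 = 0.000106849; 4380 periods.
P = 12,500/(1 + 0.039/365)^4380 ≈ 12,500/1.5967574817 ≈ 7,828.3648.

$7,828.36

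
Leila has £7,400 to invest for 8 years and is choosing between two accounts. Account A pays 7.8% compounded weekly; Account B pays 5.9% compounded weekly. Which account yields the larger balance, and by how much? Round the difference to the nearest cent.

Account A growth factor: (1 + 0.0015)^416 ≈ 1.8655062565; balance ≈ 13,804.7463.
Account B growth factor: (1 + 0.059/52)^416 ≈ 1.6027684786; balance ≈ 11,860.4867.
Account A is larger by 1,944.2596.

Account A, by £1,944.26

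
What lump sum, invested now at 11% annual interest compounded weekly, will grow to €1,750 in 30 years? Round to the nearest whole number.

Periodic rate = 11%/52 = 0.00211538; 1560 periods.
P = 1,750/(1 + 0.11/52)^1560 ≈ 1,750/27.01830313 ≈ 64.7709.

€65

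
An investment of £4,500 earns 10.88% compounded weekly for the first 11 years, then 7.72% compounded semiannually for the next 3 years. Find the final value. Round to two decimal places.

£18,669.09

Phase 1: 4,500·(1 + 0.1088/52)^572 ≈ 14,874.1842.
Phase 2: 14,874.1842·(1 + 0.0386)^6 ≈ 18,669.0863.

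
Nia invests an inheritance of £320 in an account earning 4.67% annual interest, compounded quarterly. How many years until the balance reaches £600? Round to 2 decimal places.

13.54 years

We need (1 + 0.011675)^(4t) = 1.875, so 4t = ln 1.875 / ln 1.011675 ≈ 54.1560.
t ≈ 54.1560/4 = 13.5390 years.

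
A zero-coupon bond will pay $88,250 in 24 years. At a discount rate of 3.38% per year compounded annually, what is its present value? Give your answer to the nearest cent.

Annual rate = 3.38% = 0.0338; 24 periods.
P = 88,250/(1 + 0.0338)^24 ≈ 88,250/2.220632379 ≈ 39,740.9318.

$39,740.93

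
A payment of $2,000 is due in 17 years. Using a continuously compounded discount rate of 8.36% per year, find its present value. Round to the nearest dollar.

P = A·e^(−rt) = 2,000·e^(−1.4212).
e^(−1.4212) ≈ 0.241424134, so P ≈ 482.8483.

$483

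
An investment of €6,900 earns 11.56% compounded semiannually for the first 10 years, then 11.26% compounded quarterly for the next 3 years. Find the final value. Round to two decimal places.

Phase 1: 6,900·(1 + 0.0578)^20 ≈ 21,228.5507.
Phase 2: 21,228.5507·(1 + 0.02815)^12 ≈ 29,620.8900.

€29,620.89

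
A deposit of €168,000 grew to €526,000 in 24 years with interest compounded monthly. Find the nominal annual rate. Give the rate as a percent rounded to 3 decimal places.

(1 + r/12)^288 = 526,000/168,000 = 3.13095.
1 + r/12 = 3.13095^(1/288) ≈ 1.003971, so r/12 ≈ 0.00397084.
r ≈ 12·0.00397084 = 4.76501%.

4.765%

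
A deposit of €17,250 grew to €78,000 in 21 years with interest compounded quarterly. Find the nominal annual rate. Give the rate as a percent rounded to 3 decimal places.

7.250%

(1 + r/4)^84 = 78,000/17,250 = 4.52174.
1 + r/4 = 4.52174^(1/84) ≈ 1.018125, so r/4 ≈ 0.0181254.
r ≈ 4·0.0181254 = 7.25014%.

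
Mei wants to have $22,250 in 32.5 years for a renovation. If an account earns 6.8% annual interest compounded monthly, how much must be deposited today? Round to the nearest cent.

$2,456.11

Growth factor = (1 + 0.068/12)^390 ≈ 9.0590285336.
P = 22,250/9.0590285336 ≈ 2,456.1132.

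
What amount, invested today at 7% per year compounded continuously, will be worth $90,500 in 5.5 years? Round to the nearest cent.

P = A·e^(−rt) = 90,500·e^(−0.385).
e^(−0.385) ≈ 0.6804506362, so P ≈ 61,580.7826.

$61,580.78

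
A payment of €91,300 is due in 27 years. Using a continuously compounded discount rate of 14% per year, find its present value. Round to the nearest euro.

€2,084

P = A·e^(−rt) = 91,300·e^(−3.78).
e^(−3.78) ≈ 0.022822691425, so P ≈ 2,083.7117.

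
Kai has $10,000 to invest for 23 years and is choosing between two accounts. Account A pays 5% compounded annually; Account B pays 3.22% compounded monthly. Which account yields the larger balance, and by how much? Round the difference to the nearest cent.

Account A growth factor: (1 + 0.05)^23 ≈ 3.0715237559; balance ≈ 30,715.2376.
Account B growth factor: (1 + 0.0322/12)^276 ≈ 2.0951143529; balance ≈ 20,951.1435.
Account A is larger by 9,764.0940.

Account A, by $9,764.09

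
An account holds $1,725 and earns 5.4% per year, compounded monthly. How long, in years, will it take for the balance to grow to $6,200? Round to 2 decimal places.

23.74 years

We need (1 + 0.0045)^(12t) = 3.5942, so 12t = ln 3.5942 / ln 1.0045 ≈ 284.9330.
t ≈ 284.9330/12 = 23.7444 years.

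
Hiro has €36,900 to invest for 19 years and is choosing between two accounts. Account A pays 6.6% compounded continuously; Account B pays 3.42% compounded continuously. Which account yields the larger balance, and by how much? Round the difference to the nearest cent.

Account A, by €58,640.54

Account A growth factor: e^(0.066·19) = e^1.254 ≈ 3.5043322893; balance ≈ 129,309.8615.
Account B growth factor: e^(0.0342·19) = e^0.6498 ≈ 1.9151577592; balance ≈ 70,669.3213.
Account A is larger by 58,640.5402.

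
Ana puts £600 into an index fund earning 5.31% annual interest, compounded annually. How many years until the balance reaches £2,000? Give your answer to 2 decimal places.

23.27 years

(1 + 0.0531)^t = 2,000/600 = 3.3333.
t·ln(1 + 0.0531) = ln(3.3333); t = 1.204/0.0517382 ≈ 23.2705.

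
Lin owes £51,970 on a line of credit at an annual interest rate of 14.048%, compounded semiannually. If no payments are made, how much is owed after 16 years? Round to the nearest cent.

£456,194.91

Growth factor = (1 + 0.07024)^32 ≈ 8.77804323306.
A ≈ 51,970 × 8.77804323306 ≈ 456,194.9068.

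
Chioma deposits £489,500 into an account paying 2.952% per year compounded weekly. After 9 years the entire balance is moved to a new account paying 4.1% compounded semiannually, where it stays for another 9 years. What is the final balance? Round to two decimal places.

£919,893.35

Phase 1: 489,500·(1 + 0.02952/52)^468 ≈ 638,415.3423.
Phase 2: 638,415.3423·(1 + 0.0205)^18 ≈ 919,893.3478.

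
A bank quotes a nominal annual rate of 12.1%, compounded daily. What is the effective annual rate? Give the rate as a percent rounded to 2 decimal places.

EAR = (1 + 12.1%/365)^365 − 1 = (1 + 0.000331507)^365 − 1.
(1 + 0.000331507)^365 ≈ 1.128602, so EAR ≈ 12.86023%.

12.86%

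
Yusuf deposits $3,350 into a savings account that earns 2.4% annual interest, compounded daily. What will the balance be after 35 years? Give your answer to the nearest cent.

$7,759.62

Growth factor = (1 + 0.024/365)^12775 ≈ 2.316303011.
A ≈ 3,350 × 2.316303011 ≈ 7,759.6151.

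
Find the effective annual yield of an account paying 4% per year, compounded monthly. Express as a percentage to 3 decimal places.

EAR = (1 + 4%/12)^12 − 1 = (1 + 0.00333333)^12 − 1.
(1 + 0.00333333)^12 ≈ 1.040742, so EAR ≈ 4.07415%.

4.074%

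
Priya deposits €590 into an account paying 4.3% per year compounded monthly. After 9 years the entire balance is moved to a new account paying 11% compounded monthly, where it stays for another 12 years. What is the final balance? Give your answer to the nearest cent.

€3,230.58

Phase 1: 590·(1 + 0.043/12)^108 ≈ 868.2076.
Phase 2: 868.2076·(1 + 0.11/12)^144 ≈ 3,230.5818.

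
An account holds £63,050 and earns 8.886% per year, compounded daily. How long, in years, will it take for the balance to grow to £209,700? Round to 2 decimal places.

13.53 years

We need (1 + 0.000243452)^(365t) = 3.3259, so 365t = ln 3.3259 / ln 1.000243 ≈ 4936.8906.
t ≈ 4936.8906/365 = 13.5257 years.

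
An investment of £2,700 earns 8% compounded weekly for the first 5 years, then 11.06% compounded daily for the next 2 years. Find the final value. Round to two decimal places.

£5,023.42

After 5 years at 8%: 2,700 × 1.491366215 ≈ 4,026.6888.
Then 2 years at 11.06%: 4,026.6888 × 1.247531119 ≈ 5,023.4196.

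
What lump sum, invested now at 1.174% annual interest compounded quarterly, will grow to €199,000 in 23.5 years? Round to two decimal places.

Growth factor = (1 + 0.002935)^94 ≈ 1.31717056138.
P = 199,000/1.31717056138 ≈ 151,081.4209.

€151,081.42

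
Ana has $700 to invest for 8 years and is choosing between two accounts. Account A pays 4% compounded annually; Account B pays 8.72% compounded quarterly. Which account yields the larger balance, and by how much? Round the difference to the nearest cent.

A: (1 + 0.04)^8 ≈ 1.36856905, so 700 × 1.36856905 ≈ 957.9983.
B: (1 + 0.0218)^32 ≈ 1.993924672, so 700 × 1.993924672 ≈ 1,395.7473.
Difference ≈ 437.7489 in favor of B.

Account B, by $437.75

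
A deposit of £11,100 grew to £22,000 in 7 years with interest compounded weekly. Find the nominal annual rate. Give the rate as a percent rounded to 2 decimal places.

(1 + r/52)^364 = 22,000/11,100 = 1.98198.
1 + r/52 = 1.98198^(1/364) ≈ 1.001881, so r/52 ≈ 0.00188116.
r ≈ 52·0.00188116 = 9.78201%.

9.78%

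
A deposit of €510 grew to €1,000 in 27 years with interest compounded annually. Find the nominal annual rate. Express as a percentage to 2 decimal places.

The 27-period growth factor is 1,000/510 = 1.96078.
r = 1.96078^(1/27) − 1 ≈ 0.0252523, i.e. 2.52523%.

2.53%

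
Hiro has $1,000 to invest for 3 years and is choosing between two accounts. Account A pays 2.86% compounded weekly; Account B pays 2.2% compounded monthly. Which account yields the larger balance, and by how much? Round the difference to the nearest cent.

A: (1 + 0.00055)^156 ≈ 1.08956269, so 1,000 × 1.08956269 ≈ 1,089.5627.
B: (1 + 0.022/12)^36 ≈ 1.06816217, so 1,000 × 1.06816217 ≈ 1,068.1622.
Difference ≈ 21.4005 in favor of A.

Account A, by $21.40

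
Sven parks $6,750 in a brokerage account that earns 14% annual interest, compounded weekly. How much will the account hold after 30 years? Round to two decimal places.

$447,599.47

Periodic rate = 14%/52 = 0.00269231; periods = 52·30 = 1560.
A = 6,750·(1 + 0.14/52)^1560 ≈ 6,750·66.311032186 ≈ 447,599.4673.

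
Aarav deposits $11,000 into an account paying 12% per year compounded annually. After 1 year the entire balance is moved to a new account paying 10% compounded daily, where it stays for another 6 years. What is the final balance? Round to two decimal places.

Phase 1: 11,000·(1 + 0.12)^1 ≈ 12,320.0000.
Phase 2: 12,320.0000·(1 + 0.1/365)^2190 ≈ 22,446.6590.

$22,446.66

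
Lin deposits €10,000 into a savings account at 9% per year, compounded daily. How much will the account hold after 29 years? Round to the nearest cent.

€135,946.76

Growth factor = (1 + 0.09/365)^10585 ≈ 13.594676361.
A ≈ 10,000 × 13.594676361 ≈ 135,946.7636.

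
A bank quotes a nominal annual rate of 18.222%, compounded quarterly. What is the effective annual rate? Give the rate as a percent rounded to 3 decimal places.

One year is 4 periods at 0.045555 each: (1 + 0.045555)^4 ≈ 1.195054.
EAR = 1.195054 − 1 ≈ 19.50540%.

19.505%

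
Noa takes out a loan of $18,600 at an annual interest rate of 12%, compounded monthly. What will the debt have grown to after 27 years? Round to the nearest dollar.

Growth factor = (1 + 0.01)^324 ≈ 25.1261012541.
A ≈ 18,600 × 25.1261012541 ≈ 467,345.4833.

$467,345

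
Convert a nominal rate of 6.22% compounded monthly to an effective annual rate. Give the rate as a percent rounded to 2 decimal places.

One year is 12 periods at 0.00518333 each: (1 + 0.00518333)^12 ≈ 1.064004.
EAR = 1.064004 − 1 ≈ 6.40042%.

6.40%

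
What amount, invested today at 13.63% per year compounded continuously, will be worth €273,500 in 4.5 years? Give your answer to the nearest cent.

€148,109.46

P = A·e^(−rt) = 273,500·e^(−0.61335).
e^(−0.61335) ≈ 0.541533689139, so P ≈ 148,109.4640.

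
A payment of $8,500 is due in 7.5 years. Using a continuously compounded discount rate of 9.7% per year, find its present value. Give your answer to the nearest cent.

P = A·e^(−rt) = 8,500·e^(−0.7275).
e^(−0.7275) ≈ 0.4831152698, so P ≈ 4,106.4798.

$4,106.48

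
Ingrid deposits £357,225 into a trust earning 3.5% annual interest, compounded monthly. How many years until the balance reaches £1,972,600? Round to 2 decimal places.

48.89 years

We need (1 + 0.00291667)^(12t) = 5.522, so 12t = ln 5.522 / ln 1.002917 ≈ 586.7083.
t ≈ 586.7083/12 = 48.8924 years.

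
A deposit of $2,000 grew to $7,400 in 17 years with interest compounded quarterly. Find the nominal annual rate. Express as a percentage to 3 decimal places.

The 68-period growth factor is 7,400/2,000 = 3.7.
r/4 = 3.7^(1/68) − 1 ≈ 0.0194265, so r ≈ 4·0.0194265 = 7.77059%.

7.771%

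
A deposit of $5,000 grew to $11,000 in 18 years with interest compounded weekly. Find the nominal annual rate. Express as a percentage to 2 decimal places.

4.38%

The 936-period growth factor is 11,000/5,000 = 2.2.
r/52 = 2.2^(1/936) − 1 ≈ 0.000842724, so r ≈ 52·0.000842724 = 4.38216%.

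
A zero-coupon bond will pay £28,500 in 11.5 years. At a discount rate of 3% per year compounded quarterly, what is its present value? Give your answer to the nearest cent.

£20,210.28

Periodic rate = 3%/4 = 0.0075; 46 periods.
P = 28,500/(1 + 0.0075)^46 ≈ 28,500/1.4101734099 ≈ 20,210.2804.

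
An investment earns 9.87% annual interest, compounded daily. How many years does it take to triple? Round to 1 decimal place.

11.1 years

(1 + 0.000270411)^(365t) = 3.
365t = ln 3 / ln(1 + 0.000270411) ≈ 1.0986/0.000270374 ≈ 4063.2999.
t ≈ 11.1323.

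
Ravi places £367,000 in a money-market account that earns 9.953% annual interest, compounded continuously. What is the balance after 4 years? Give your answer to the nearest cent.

A = P·e^(rt) = 367,000·e^(0.09953·4) = 367,000·e^0.39812.
e^0.39812 ≈ 1.48902270191, so A ≈ 546,471.3316.

£546,471.33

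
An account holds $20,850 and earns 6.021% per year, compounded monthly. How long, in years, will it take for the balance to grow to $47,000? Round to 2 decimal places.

(1 + 0.0050175)^(12t) = 47,000/20,850 = 2.2542.
12t·ln(1 + 0.0050175) = ln(2.2542); 12t = 0.81279/0.00500495 ≈ 162.3978.
t ≈ 13.5332 years.

13.53 years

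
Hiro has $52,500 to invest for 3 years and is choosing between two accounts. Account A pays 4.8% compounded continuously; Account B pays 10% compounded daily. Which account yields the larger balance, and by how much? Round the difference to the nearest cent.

A: e^(0.048·3) = e^0.144 ≈ 1.1548841085, so 52,500 × 1.1548841085 ≈ 60,631.4157.
B: (1 + 0.1/365)^1095 ≈ 1.3498033452, so 52,500 × 1.3498033452 ≈ 70,864.6756.
Difference ≈ 10,233.2599 in favor of B.

Account B, by $10,233.26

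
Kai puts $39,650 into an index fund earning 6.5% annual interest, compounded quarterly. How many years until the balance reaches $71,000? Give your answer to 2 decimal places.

9.04 years

(1 + 0.01625)^(4t) = 71,000/39,650 = 1.7907.
4t·ln(1 + 0.01625) = ln(1.7907); 4t = 0.58259/0.0161194 ≈ 36.1421.
t ≈ 9.0355 years.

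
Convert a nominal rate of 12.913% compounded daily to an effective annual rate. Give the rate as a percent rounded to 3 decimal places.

13.781%

EAR = (1 + 12.913%/365)^365 − 1 = (1 + 0.000353781)^365 − 1.
(1 + 0.000353781)^365 ≈ 1.137812, so EAR ≈ 13.78120%.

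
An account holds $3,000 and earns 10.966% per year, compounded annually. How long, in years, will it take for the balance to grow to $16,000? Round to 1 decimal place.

We need (1 + 0.10966)^t = 5.3333, so t = ln 5.3333 / ln 1.10966 ≈ 16.0876.

16.1 years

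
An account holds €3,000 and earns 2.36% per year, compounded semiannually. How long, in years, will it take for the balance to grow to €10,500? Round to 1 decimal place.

(1 + 0.0118)^(2t) = 10,500/3,000 = 3.5.
2t·ln(1 + 0.0118) = ln(3.5); 2t = 1.2528/0.0117309 ≈ 106.7915.
t ≈ 53.3958 years.

53.4 years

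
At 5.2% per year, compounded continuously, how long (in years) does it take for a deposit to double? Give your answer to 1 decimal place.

13.3 years

e^(0.052t) = 2, so 0.052t = ln 2 ≈ 0.69315.
t ≈ 0.69315/0.052 ≈ 13.3298.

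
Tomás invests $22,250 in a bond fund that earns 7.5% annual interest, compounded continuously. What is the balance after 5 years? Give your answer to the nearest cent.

A = P·e^(rt) = 22,250·e^(0.075·5) = 22,250·e^0.375.
e^0.375 ≈ 1.4549914146, so A ≈ 32,373.5590.

$32,373.56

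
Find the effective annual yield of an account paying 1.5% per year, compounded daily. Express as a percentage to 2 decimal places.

EAR = (1 + 1.5%/365)^365 − 1 = (1 + 0.0000410959)^365 − 1.
(1 + 0.0000410959)^365 ≈ 1.015113, so EAR ≈ 1.51128%.

1.51%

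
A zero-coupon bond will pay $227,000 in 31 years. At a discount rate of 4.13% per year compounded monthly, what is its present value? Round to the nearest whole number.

Growth factor = (1 + 0.0413/12)^372 ≈ 3.58981927193.
P = 227,000/3.58981927193 ≈ 63,234.3811.

$63,234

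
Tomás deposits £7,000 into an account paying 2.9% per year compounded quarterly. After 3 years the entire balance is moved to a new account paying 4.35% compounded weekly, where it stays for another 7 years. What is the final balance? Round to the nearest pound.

£10,350

After 3 years at 2.9%: 7,000 × 1.0905543458 ≈ 7,633.8804.
Then 7 years at 4.35%: 7,633.8804 × 1.3557742699 ≈ 10,349.8187.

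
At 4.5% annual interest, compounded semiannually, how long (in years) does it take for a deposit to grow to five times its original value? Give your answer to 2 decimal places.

36.17 years

(1 + 0.0225)^(2t) = 5.
2t = ln 5 / ln(1 + 0.0225) ≈ 1.6094/0.0222506 ≈ 72.3323.
t ≈ 36.1662.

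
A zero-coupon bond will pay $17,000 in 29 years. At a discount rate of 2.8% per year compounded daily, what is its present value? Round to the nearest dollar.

Growth factor = (1 + 0.028/365)^10585 ≈ 2.2523381544.
P = 17,000/2.2523381544 ≈ 7,547.7121.

$7,548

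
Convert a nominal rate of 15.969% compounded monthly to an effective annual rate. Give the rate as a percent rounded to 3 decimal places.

EAR = (1 + 15.969%/12)^12 − 1 = (1 + 0.0133075)^12 − 1.
(1 + 0.0133075)^12 ≈ 1.171912, so EAR ≈ 17.19122%.

17.191%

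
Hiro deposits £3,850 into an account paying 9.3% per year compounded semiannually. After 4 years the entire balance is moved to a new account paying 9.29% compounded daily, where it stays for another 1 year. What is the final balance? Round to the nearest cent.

£6,077.37

After 4 years at 9.3%: 3,850 × 1.438513233 ≈ 5,538.2759.
Then 1 years at 9.29%: 5,538.2759 × 1.097339023 ≈ 6,077.3663.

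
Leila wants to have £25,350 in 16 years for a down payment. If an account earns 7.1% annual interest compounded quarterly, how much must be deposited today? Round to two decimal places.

£8,221.42

Periodic rate = 7.1%/4 = 0.01775; 64 periods.
P = 25,350/(1 + 0.01775)^64 ≈ 25,350/3.0834087982 ≈ 8,221.4204.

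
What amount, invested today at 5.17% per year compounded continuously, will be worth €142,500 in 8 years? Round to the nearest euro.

P = A·e^(−rt) = 142,500·e^(−0.4136).
e^(−0.4136) ≈ 0.661265404534, so P ≈ 94,230.3201.

€94,230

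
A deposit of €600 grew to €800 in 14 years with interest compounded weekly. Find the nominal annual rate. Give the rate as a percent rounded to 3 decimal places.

2.055%

The 728-period growth factor is 800/600 = 1.33333.
r/52 = 1.33333^(1/728) − 1 ≈ 0.000395246, so r ≈ 52·0.000395246 = 2.05528%.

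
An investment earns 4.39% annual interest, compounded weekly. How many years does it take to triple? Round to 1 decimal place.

(1 + 0.000844231)^(52t) = 3.
52t = ln 3 / ln(1 + 0.000844231) ≈ 1.0986/0.000843875 ≈ 1301.8667.
t ≈ 25.0359.

25.0 years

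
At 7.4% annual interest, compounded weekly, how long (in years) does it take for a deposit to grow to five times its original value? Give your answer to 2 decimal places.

(1 + 0.00142308)^(52t) = 5.
52t = ln 5 / ln(1 + 0.00142308) ≈ 1.6094/0.00142207 ≈ 1131.7609.
t ≈ 21.7646.

21.76 years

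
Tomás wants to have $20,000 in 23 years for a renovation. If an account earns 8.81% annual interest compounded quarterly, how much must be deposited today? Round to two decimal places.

Growth factor = (1 + 0.022025)^92 ≈ 7.4209546328.
P = 20,000/7.4209546328 ≈ 2,695.0711.

$2,695.07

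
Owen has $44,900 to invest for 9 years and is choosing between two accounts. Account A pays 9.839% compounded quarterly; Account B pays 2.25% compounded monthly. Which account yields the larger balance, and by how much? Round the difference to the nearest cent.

Account A, by $52,719.55

A: (1 + 0.0245975)^36 ≈ 2.39838283518, so 44,900 × 2.39838283518 ≈ 107,687.3893.
B: (1 + 0.001875)^108 ≈ 1.2242279412, so 44,900 × 1.2242279412 ≈ 54,967.8346.
Difference ≈ 52,719.5547 in favor of A.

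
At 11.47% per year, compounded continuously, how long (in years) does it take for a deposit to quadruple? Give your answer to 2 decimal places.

e^(0.1147t) = 4, so 0.1147t = ln 4 ≈ 1.3863.
t ≈ 1.3863/0.1147 ≈ 12.0863.

12.09 years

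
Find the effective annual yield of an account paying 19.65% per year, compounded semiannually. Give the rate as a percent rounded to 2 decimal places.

20.62%

EAR = (1 + 19.65%/2)^2 − 1 = (1 + 0.09825)^2 − 1.
(1 + 0.09825)^2 ≈ 1.206153, so EAR ≈ 20.61531%.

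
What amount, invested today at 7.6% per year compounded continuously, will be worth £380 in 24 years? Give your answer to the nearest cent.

£61.32

P = A·e^(−rt) = 380·e^(−1.824).
e^(−1.824) ≈ 0.161378942, so P ≈ 61.3240.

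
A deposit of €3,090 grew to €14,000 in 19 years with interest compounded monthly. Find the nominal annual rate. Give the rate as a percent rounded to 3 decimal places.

7.978%

(1 + r/12)^228 = 14,000/3,090 = 4.53074.
1 + r/12 = 4.53074^(1/228) ≈ 1.006649, so r/12 ≈ 0.0066487.
r ≈ 12·0.0066487 = 7.97844%.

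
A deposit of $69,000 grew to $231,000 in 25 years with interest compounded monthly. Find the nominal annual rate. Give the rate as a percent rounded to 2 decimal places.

4.84%

The 300-period growth factor is 231,000/69,000 = 3.34783.
r/12 = 3.34783^(1/300) − 1 ≈ 0.00403583, so r ≈ 12·0.00403583 = 4.84299%.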